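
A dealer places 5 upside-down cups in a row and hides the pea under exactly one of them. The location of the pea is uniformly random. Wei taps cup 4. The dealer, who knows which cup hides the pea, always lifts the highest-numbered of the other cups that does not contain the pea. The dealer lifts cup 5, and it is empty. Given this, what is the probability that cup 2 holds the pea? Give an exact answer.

Apply Bayes' rule, conditioning on where the pea actually is.
If it is under any of cups 1, 2, 3, and 4 (prior 1/5 each): cup 5 is the highest-numbered option available, probability 1; weight (1/5)·1 = 1/5 each.
If it is under cup 5 (prior 1/5): the dealer opened cup 5, so this case is ruled out; weight (1/5)·0 = 0.
The weights sum to 4/5.
So P(the pea under cup 2 | the dealer opened cup 5) = (1/5) / (4/5) = 1/4.

1/4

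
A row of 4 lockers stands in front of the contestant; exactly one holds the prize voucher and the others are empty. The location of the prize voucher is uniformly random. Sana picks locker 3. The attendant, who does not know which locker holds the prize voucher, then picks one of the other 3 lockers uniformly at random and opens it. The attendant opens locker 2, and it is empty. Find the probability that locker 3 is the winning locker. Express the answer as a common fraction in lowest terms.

Apply Bayes' rule, conditioning on where the prize voucher actually is.
If it is in any of lockers 1, 3, and 4 (prior 1/4 each): the attendant picks locker 2 with probability 1/3 regardless, and it is not the prize; weight (1/4)·(1/3) = 1/12 each.
If it is in locker 2 (prior 1/4): the attendant opened locker 2, so this case is ruled out; weight (1/4)·0 = 0.
The weights sum to 1/4.
So P(the prize voucher in locker 3 | the attendant opened locker 2) = (1/12) / (1/4) = 1/3.

1/3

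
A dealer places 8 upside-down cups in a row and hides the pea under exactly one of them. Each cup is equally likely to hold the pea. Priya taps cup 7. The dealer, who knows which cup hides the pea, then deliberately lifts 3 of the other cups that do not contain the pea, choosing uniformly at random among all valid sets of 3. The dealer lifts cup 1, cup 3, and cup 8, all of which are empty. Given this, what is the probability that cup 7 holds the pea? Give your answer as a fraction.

Condition on the true location of the pea.
If it is under any of cups 1, 3, and 8 (prior 1/8 each): that cup was opened and seen not to hold the prize — ruled out; weight (1/8)·0 = 0 each.
If it is under any of cups 2, 4, 5, and 6 (prior 1/8 each): the dealer has 20 equally likely choices, so probability 1/20; weight (1/8)·(1/20) = 1/160 each.
If it is under cup 7 (prior 1/8): the dealer has 35 equally likely choices, so probability 1/35; weight (1/8)·(1/35) = 1/280.
The weights sum to 1/35.
So P(the pea under cup 7 | the dealer opened cup 1, cup 3, and cup 8) = (1/280) / (1/35) = 1/8.

1/8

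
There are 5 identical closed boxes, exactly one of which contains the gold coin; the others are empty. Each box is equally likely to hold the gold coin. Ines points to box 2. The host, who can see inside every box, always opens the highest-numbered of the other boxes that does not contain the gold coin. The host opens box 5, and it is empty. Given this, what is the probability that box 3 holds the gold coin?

Consider each possible location of the gold coin in turn.
If it is in any of boxes 1, 2, 3, and 4 (prior 1/5 each): box 5 is the highest-numbered option available, probability 1; weight (1/5)·1 = 1/5 each.
If it is in box 5 (prior 1/5): the host opened box 5, so this case is ruled out; weight (1/5)·0 = 0.
The weights sum to 4/5.
So P(the gold coin in box 3 | the host opened box 5) = (1/5) / (4/5) = 1/4.

1/4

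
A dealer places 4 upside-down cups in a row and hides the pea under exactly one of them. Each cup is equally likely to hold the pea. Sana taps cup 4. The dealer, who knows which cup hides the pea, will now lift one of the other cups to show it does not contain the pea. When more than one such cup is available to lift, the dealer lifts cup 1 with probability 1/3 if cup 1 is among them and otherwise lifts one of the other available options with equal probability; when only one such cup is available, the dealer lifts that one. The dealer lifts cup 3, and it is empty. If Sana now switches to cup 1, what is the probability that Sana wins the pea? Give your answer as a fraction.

1/3

Apply Bayes' rule, conditioning on where the pea actually is.
If it is under cup 1 (prior 1/4): cup 1 holds the prize so is unavailable; the dealer chooses uniformly among the 2 others, probability 1/2; weight (1/4)·(1/2) = 1/8.
If it is under cup 2 (prior 1/4): cup 1 is available but not opened, probability 2/3; weight (1/4)·(2/3) = 1/6.
If it is under cup 3 (prior 1/4): the dealer opened cup 3, so this case is ruled out; weight (1/4)·0 = 0.
If it is under cup 4 (prior 1/4): cup 1 is available but not opened; cup 3 gets probability (1 − 1/3)/2 = 1/3; weight (1/4)·(1/3) = 1/12.
The weights sum to 3/8.
So P(the pea under cup 1 | the dealer opened cup 3) = (1/8) / (3/8) = 1/3.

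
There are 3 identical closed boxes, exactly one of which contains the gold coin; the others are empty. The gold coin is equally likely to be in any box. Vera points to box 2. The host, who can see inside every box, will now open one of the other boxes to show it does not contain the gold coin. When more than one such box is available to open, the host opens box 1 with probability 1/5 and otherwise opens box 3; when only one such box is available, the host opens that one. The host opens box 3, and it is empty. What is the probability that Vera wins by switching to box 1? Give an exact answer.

Apply Bayes' rule, conditioning on where the gold coin actually is.
If it is in box 1 (prior 1/3): only box 3 is available, probability 1; weight (1/3)·1 = 1/3.
If it is in box 2 (prior 1/3): box 1 is available but not opened, probability 4/5; weight (1/3)·(4/5) = 4/15.
If it is in box 3 (prior 1/3): the host opened box 3, so this case is ruled out; weight (1/3)·0 = 0.
The weights sum to 3/5.
So P(the gold coin in box 1 | the host opened box 3) = (1/3) / (3/5) = 5/9.

5/9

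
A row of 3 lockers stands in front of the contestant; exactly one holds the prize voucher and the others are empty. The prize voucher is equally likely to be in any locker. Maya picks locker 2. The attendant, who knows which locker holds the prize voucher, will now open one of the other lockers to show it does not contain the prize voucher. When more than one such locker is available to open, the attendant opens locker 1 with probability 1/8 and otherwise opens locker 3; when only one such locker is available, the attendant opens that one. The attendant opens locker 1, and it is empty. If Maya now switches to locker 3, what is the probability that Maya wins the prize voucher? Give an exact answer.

8/9

Consider each possible location of the prize voucher in turn.
If it is in locker 1 (prior 1/3): the attendant opened locker 1, so this case is ruled out; weight (1/3)·0 = 0.
If it is in locker 2 (prior 1/3): locker 1 is available, opened with probability 1/8; weight (1/3)·(1/8) = 1/24.
If it is in locker 3 (prior 1/3): only locker 1 is available, probability 1; weight (1/3)·1 = 1/3.
The weights sum to 3/8.
So P(the prize voucher in locker 3 | the attendant opened locker 1) = (1/3) / (3/8) = 8/9.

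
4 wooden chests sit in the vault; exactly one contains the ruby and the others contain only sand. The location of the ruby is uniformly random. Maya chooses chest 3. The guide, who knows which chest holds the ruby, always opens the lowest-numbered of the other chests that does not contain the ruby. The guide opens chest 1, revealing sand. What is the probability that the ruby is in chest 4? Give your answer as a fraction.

Apply Bayes' rule, conditioning on where the ruby actually is.
If it is in chest 1 (prior 1/4): the guide opened chest 1, so this case is ruled out; weight (1/4)·0 = 0.
If it is in any of chests 2, 3, and 4 (prior 1/4 each): chest 1 is the lowest-numbered option available, probability 1; weight (1/4)·1 = 1/4 each.
The weights sum to 3/4.
So P(the ruby in chest 4 | the guide opened chest 1) = (1/4) / (3/4) = 1/3.

1/3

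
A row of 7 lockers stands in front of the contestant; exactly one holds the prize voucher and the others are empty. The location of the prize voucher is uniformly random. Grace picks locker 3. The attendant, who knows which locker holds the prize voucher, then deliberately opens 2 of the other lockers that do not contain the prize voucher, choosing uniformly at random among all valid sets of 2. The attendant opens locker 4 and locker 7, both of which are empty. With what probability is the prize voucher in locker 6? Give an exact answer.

Apply Bayes' rule, conditioning on where the prize voucher actually is.
If it is in any of lockers 1, 2, 5, and 6 (prior 1/7 each): the attendant has 10 equally likely choices, so probability 1/10; weight (1/7)·(1/10) = 1/70 each.
If it is in locker 3 (prior 1/7): the attendant has 15 equally likely choices, so probability 1/15; weight (1/7)·(1/15) = 1/105.
If it is in either of lockers 4 and 7 (prior 1/7 each): that locker was opened and seen not to hold the prize — ruled out; weight (1/7)·0 = 0 each.
The weights sum to 1/15.
So P(the prize voucher in locker 6 | the attendant opened locker 4 and locker 7) = (1/70) / (1/15) = 3/14.

3/14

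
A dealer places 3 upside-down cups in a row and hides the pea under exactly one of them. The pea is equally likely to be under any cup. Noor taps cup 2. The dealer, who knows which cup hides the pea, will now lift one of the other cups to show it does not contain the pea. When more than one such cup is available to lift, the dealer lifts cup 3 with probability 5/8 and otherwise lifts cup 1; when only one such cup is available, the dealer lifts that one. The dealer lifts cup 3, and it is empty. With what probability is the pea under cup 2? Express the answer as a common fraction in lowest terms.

Consider each possible location of the pea in turn.
If it is under cup 1 (prior 1/3): only cup 3 is available, probability 1; weight (1/3)·1 = 1/3.
If it is under cup 2 (prior 1/3): cup 3 is available, opened with probability 5/8; weight (1/3)·(5/8) = 5/24.
If it is under cup 3 (prior 1/3): the dealer opened cup 3, so this case is ruled out; weight (1/3)·0 = 0.
The weights sum to 13/24.
So P(the pea under cup 2 | the dealer opened cup 3) = (5/24) / (13/24) = 5/13.

5/13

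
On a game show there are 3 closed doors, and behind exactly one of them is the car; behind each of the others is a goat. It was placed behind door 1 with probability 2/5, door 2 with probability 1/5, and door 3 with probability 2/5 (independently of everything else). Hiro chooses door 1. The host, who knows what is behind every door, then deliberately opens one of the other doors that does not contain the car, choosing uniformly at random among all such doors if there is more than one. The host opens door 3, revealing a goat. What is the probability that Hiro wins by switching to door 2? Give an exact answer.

1/2

Consider each possible location of the car in turn.
If it is behind door 1 (prior 2/5): the host has 2 equally likely choices, so probability 1/2; weight (2/5)·(1/2) = 1/5.
If it is behind door 2 (prior 1/5): the host has no choice, probability 1; weight (1/5)·1 = 1/5.
If it is behind door 3 (prior 2/5): the host opened door 3, so this case is ruled out; weight (2/5)·0 = 0.
The weights sum to 2/5.
So P(the car behind door 2 | the host opened door 3) = (1/5) / (2/5) = 1/2.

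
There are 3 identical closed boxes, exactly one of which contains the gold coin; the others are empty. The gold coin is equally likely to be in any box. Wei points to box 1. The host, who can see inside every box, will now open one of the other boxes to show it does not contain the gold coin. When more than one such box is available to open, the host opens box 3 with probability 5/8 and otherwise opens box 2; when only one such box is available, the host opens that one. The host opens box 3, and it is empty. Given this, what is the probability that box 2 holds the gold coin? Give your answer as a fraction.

8/13

Consider each possible location of the gold coin in turn.
If it is in box 1 (prior 1/3): box 3 is available, opened with probability 5/8; weight (1/3)·(5/8) = 5/24.
If it is in box 2 (prior 1/3): only box 3 is available, probability 1; weight (1/3)·1 = 1/3.
If it is in box 3 (prior 1/3): the host opened box 3, so this case is ruled out; weight (1/3)·0 = 0.
The weights sum to 13/24.
So P(the gold coin in box 2 | the host opened box 3) = (1/3) / (13/24) = 8/13.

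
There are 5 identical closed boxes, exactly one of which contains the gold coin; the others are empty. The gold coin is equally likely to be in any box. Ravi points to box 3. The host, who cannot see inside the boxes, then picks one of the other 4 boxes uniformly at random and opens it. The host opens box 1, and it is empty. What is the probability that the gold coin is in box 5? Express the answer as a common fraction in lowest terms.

Because the host chose which box to open without knowing where the gold coin is, the choice is independent of the prize location. Learning that box 1 does not hold the gold coin simply rules out that one location and leaves the remaining 4 boxes still equally likely by symmetry.
So P(the gold coin in box 5) = 1/4.

1/4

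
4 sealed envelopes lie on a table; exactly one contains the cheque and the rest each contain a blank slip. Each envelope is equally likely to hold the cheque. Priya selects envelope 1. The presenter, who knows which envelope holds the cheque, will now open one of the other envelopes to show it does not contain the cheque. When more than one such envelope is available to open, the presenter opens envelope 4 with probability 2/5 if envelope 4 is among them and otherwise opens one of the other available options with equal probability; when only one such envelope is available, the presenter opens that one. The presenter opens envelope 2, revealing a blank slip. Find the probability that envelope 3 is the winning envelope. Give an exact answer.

Consider each possible location of the cheque in turn.
If it is in envelope 1 (prior 1/4): envelope 4 is available but not opened; envelope 2 gets probability (1 − 2/5)/2 = 3/10; weight (1/4)·(3/10) = 3/40.
If it is in envelope 2 (prior 1/4): the presenter opened envelope 2, so this case is ruled out; weight (1/4)·0 = 0.
If it is in envelope 3 (prior 1/4): envelope 4 is available but not opened, probability 3/5; weight (1/4)·(3/5) = 3/20.
If it is in envelope 4 (prior 1/4): envelope 4 holds the prize so is unavailable; the presenter chooses uniformly among the 2 others, probability 1/2; weight (1/4)·(1/2) = 1/8.
The weights sum to 7/20.
So P(the cheque in envelope 3 | the presenter opened envelope 2) = (3/20) / (7/20) = 3/7.

3/7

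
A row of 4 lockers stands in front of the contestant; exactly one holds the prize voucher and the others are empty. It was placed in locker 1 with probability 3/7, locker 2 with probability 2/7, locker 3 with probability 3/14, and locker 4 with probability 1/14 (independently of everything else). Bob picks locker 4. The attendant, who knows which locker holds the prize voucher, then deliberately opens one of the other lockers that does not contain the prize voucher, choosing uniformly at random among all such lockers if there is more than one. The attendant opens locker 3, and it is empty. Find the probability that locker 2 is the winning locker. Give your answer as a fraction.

Condition on the true location of the prize voucher.
If it is in locker 1 (prior 3/7): the attendant has 2 equally likely choices, so probability 1/2; weight (3/7)·(1/2) = 3/14.
If it is in locker 2 (prior 2/7): the attendant has 2 equally likely choices, so probability 1/2; weight (2/7)·(1/2) = 1/7.
If it is in locker 3 (prior 3/14): the attendant opened locker 3, so this case is ruled out; weight (3/14)·0 = 0.
If it is in locker 4 (prior 1/14): the attendant has 3 equally likely choices, so probability 1/3; weight (1/14)·(1/3) = 1/42.
The weights sum to 8/21.
So P(the prize voucher in locker 2 | the attendant opened locker 3) = (1/7) / (8/21) = 3/8.

3/8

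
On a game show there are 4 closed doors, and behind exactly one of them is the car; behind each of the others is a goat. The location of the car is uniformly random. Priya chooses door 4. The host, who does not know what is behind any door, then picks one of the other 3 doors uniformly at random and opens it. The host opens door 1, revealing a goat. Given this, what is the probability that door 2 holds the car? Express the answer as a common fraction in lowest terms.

Consider each possible location of the car in turn.
If it is behind door 1 (prior 1/4): the host opened door 1, so this case is ruled out; weight (1/4)·0 = 0.
If it is behind any of doors 2, 3, and 4 (prior 1/4 each): the host picks door 1 with probability 1/3 regardless, and it is not the prize; weight (1/4)·(1/3) = 1/12 each.
The weights sum to 1/4.
So P(the car behind door 2 | the host opened door 1) = (1/12) / (1/4) = 1/3.

1/3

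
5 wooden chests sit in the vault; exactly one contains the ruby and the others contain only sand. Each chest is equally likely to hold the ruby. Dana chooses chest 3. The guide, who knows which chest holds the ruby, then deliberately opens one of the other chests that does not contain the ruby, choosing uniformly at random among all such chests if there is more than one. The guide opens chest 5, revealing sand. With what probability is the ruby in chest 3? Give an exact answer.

Consider each possible location of the ruby in turn.
If it is in any of chests 1, 2, and 4 (prior 1/5 each): the guide has 3 equally likely choices, so probability 1/3; weight (1/5)·(1/3) = 1/15 each.
If it is in chest 3 (prior 1/5): the guide has 4 equally likely choices, so probability 1/4; weight (1/5)·(1/4) = 1/20.
If it is in chest 5 (prior 1/5): the guide opened chest 5, so this case is ruled out; weight (1/5)·0 = 0.
The weights sum to 1/4.
So P(the ruby in chest 3 | the guide opened chest 5) = (1/20) / (1/4) = 1/5.

1/5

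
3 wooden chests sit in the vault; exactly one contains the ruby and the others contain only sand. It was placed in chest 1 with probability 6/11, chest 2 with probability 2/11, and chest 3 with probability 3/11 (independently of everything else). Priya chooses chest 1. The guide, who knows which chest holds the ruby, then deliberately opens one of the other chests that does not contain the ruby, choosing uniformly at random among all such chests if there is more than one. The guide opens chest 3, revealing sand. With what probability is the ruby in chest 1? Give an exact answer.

Consider each possible location of the ruby in turn.
If it is in chest 1 (prior 6/11): the guide has 2 equally likely choices, so probability 1/2; weight (6/11)·(1/2) = 3/11.
If it is in chest 2 (prior 2/11): the guide has no choice, probability 1; weight (2/11)·1 = 2/11.
If it is in chest 3 (prior 3/11): the guide opened chest 3, so this case is ruled out; weight (3/11)·0 = 0.
The weights sum to 5/11.
So P(the ruby in chest 1 | the guide opened chest 3) = (3/11) / (5/11) = 3/5.

3/5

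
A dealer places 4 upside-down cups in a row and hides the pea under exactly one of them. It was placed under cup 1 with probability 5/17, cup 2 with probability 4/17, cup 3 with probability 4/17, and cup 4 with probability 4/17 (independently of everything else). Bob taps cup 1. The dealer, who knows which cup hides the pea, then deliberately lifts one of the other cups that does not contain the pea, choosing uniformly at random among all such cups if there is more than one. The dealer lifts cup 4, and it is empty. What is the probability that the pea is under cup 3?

Apply Bayes' rule, conditioning on where the pea actually is.
If it is under cup 1 (prior 5/17): the dealer has 3 equally likely choices, so probability 1/3; weight (5/17)·(1/3) = 5/51.
If it is under either of cups 2 and 3 (prior 4/17 each): the dealer has 2 equally likely choices, so probability 1/2; weight (4/17)·(1/2) = 2/17 each.
If it is under cup 4 (prior 4/17): the dealer opened cup 4, so this case is ruled out; weight (4/17)·0 = 0.
The weights sum to 1/3.
So P(the pea under cup 3 | the dealer opened cup 4) = (2/17) / (1/3) = 6/17.

6/17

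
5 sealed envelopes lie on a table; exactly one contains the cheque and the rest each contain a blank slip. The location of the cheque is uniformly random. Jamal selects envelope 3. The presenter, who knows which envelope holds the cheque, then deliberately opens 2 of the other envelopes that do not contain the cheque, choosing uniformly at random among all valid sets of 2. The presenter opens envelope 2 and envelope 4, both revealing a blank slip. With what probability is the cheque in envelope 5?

2/5

Apply Bayes' rule, conditioning on where the cheque actually is.
If it is in either of envelopes 1 and 5 (prior 1/5 each): the presenter has 3 equally likely choices, so probability 1/3; weight (1/5)·(1/3) = 1/15 each.
If it is in either of envelopes 2 and 4 (prior 1/5 each): that envelope was opened and seen not to hold the prize — ruled out; weight (1/5)·0 = 0 each.
If it is in envelope 3 (prior 1/5): the presenter has 6 equally likely choices, so probability 1/6; weight (1/5)·(1/6) = 1/30.
The weights sum to 1/6.
So P(the cheque in envelope 5 | the presenter opened envelope 2 and envelope 4) = (1/15) / (1/6) = 2/5.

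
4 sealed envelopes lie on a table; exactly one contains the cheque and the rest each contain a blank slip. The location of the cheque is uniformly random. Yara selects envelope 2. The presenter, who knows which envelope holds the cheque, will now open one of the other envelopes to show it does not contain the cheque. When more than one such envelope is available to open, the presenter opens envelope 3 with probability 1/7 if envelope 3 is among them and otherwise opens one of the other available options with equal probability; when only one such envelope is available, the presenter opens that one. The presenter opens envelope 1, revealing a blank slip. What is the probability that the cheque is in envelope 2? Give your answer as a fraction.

Consider each possible location of the cheque in turn.
If it is in envelope 1 (prior 1/4): the presenter opened envelope 1, so this case is ruled out; weight (1/4)·0 = 0.
If it is in envelope 2 (prior 1/4): envelope 3 is available but not opened; envelope 1 gets probability (1 − 1/7)/2 = 3/7; weight (1/4)·(3/7) = 3/28.
If it is in envelope 3 (prior 1/4): envelope 3 holds the prize so is unavailable; the presenter chooses uniformly among the 2 others, probability 1/2; weight (1/4)·(1/2) = 1/8.
If it is in envelope 4 (prior 1/4): envelope 3 is available but not opened, probability 6/7; weight (1/4)·(6/7) = 3/14.
The weights sum to 25/56.
So P(the cheque in envelope 2 | the presenter opened envelope 1) = (3/28) / (25/56) = 6/25.

6/25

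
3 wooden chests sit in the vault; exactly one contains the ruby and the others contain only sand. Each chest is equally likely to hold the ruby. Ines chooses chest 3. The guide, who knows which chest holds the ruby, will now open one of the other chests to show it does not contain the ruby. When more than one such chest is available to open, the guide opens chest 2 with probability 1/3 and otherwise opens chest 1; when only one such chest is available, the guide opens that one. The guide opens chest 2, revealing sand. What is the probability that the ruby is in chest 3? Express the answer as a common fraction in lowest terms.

Consider each possible location of the ruby in turn.
If it is in chest 1 (prior 1/3): only chest 2 is available, probability 1; weight (1/3)·1 = 1/3.
If it is in chest 2 (prior 1/3): the guide opened chest 2, so this case is ruled out; weight (1/3)·0 = 0.
If it is in chest 3 (prior 1/3): chest 2 is available, opened with probability 1/3; weight (1/3)·(1/3) = 1/9.
The weights sum to 4/9.
So P(the ruby in chest 3 | the guide opened chest 2) = (1/9) / (4/9) = 1/4.

1/4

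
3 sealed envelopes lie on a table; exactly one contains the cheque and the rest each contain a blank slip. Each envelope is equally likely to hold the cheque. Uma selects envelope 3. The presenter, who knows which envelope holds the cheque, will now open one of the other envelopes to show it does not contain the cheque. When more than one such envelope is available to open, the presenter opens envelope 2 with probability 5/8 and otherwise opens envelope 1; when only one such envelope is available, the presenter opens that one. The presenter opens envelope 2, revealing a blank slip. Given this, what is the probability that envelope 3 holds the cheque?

5/13

Consider each possible location of the cheque in turn.
If it is in envelope 1 (prior 1/3): only envelope 2 is available, probability 1; weight (1/3)·1 = 1/3.
If it is in envelope 2 (prior 1/3): the presenter opened envelope 2, so this case is ruled out; weight (1/3)·0 = 0.
If it is in envelope 3 (prior 1/3): envelope 2 is available, opened with probability 5/8; weight (1/3)·(5/8) = 5/24.
The weights sum to 13/24.
So P(the cheque in envelope 3 | the presenter opened envelope 2) = (5/24) / (13/24) = 5/13.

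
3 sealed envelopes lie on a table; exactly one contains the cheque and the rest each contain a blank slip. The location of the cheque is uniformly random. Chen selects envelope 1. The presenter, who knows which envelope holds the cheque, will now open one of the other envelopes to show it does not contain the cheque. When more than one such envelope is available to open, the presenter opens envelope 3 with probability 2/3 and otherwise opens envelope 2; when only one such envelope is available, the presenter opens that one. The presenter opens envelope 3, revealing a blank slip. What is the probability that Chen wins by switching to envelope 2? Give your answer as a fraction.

Condition on the true location of the cheque.
If it is in envelope 1 (prior 1/3): envelope 3 is available, opened with probability 2/3; weight (1/3)·(2/3) = 2/9.
If it is in envelope 2 (prior 1/3): only envelope 3 is available, probability 1; weight (1/3)·1 = 1/3.
If it is in envelope 3 (prior 1/3): the presenter opened envelope 3, so this case is ruled out; weight (1/3)·0 = 0.
The weights sum to 5/9.
So P(the cheque in envelope 2 | the presenter opened envelope 3) = (1/3) / (5/9) = 3/5.

3/5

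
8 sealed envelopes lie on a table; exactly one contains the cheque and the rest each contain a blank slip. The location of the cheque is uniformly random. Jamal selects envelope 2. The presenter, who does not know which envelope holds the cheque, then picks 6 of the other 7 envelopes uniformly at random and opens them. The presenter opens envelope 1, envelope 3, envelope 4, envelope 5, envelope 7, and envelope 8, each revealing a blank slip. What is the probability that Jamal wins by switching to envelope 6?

1/2

Apply Bayes' rule, conditioning on where the cheque actually is.
If it is in any of envelopes 1, 3, 4, 5, 7, and 8 (prior 1/8 each): that envelope was opened and seen not to hold the prize — ruled out; weight (1/8)·0 = 0 each.
If it is in either of envelopes 2 and 6 (prior 1/8 each): the presenter picks exactly this set with probability 1/7 regardless, and none is the prize; weight (1/8)·(1/7) = 1/56 each.
The weights sum to 1/28.
So P(the cheque in envelope 6 | the presenter opened envelope 1, envelope 3, envelope 4, envelope 5, envelope 7, and envelope 8) = (1/56) / (1/28) = 1/2.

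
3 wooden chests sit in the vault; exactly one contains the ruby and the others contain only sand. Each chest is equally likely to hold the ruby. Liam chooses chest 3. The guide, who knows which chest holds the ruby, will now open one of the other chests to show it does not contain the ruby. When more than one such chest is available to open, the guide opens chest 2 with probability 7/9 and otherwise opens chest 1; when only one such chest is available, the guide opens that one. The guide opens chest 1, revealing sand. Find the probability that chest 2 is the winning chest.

9/11

Apply Bayes' rule, conditioning on where the ruby actually is.
If it is in chest 1 (prior 1/3): the guide opened chest 1, so this case is ruled out; weight (1/3)·0 = 0.
If it is in chest 2 (prior 1/3): only chest 1 is available, probability 1; weight (1/3)·1 = 1/3.
If it is in chest 3 (prior 1/3): chest 2 is available but not opened, probability 2/9; weight (1/3)·(2/9) = 2/27.
The weights sum to 11/27.
So P(the ruby in chest 2 | the guide opened chest 1) = (1/3) / (11/27) = 9/11.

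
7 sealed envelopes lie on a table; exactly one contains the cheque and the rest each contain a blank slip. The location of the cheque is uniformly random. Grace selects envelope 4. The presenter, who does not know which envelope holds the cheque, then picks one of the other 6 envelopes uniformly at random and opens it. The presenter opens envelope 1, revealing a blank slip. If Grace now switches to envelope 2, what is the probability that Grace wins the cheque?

Consider each possible location of the cheque in turn.
If it is in envelope 1 (prior 1/7): the presenter opened envelope 1, so this case is ruled out; weight (1/7)·0 = 0.
If it is in any of envelopes 2, 3, 4, 5, 6, and 7 (prior 1/7 each): the presenter picks envelope 1 with probability 1/6 regardless, and it is not the prize; weight (1/7)·(1/6) = 1/42 each.
The weights sum to 1/7.
So P(the cheque in envelope 2 | the presenter opened envelope 1) = (1/42) / (1/7) = 1/6.

1/6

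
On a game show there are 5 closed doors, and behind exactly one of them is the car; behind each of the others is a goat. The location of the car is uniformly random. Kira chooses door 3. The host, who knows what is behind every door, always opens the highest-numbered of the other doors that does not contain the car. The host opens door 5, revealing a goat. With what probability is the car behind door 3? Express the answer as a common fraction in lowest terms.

1/4

Condition on the true location of the car.
If it is behind any of doors 1, 2, 3, and 4 (prior 1/5 each): door 5 is the highest-numbered option available, probability 1; weight (1/5)·1 = 1/5 each.
If it is behind door 5 (prior 1/5): the host opened door 5, so this case is ruled out; weight (1/5)·0 = 0.
The weights sum to 4/5.
So P(the car behind door 3 | the host opened door 5) = (1/5) / (4/5) = 1/4.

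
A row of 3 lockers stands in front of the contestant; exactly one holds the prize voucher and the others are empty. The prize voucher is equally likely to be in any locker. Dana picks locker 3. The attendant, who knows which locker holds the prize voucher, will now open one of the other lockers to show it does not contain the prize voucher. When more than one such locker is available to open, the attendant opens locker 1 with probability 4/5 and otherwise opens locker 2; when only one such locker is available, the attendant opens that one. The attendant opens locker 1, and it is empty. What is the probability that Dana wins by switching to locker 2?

5/9

Apply Bayes' rule, conditioning on where the prize voucher actually is.
If it is in locker 1 (prior 1/3): the attendant opened locker 1, so this case is ruled out; weight (1/3)·0 = 0.
If it is in locker 2 (prior 1/3): only locker 1 is available, probability 1; weight (1/3)·1 = 1/3.
If it is in locker 3 (prior 1/3): locker 1 is available, opened with probability 4/5; weight (1/3)·(4/5) = 4/15.
The weights sum to 3/5.
So P(the prize voucher in locker 2 | the attendant opened locker 1) = (1/3) / (3/5) = 5/9.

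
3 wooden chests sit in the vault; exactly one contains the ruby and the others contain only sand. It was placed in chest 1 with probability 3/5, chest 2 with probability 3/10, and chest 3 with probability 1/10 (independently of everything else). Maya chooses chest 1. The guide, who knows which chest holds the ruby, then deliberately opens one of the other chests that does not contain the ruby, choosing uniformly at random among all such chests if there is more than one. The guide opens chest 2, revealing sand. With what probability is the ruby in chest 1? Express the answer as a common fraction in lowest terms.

Apply Bayes' rule, conditioning on where the ruby actually is.
If it is in chest 1 (prior 3/5): the guide has 2 equally likely choices, so probability 1/2; weight (3/5)·(1/2) = 3/10.
If it is in chest 2 (prior 3/10): the guide opened chest 2, so this case is ruled out; weight (3/10)·0 = 0.
If it is in chest 3 (prior 1/10): the guide has no choice, probability 1; weight (1/10)·1 = 1/10.
The weights sum to 2/5.
So P(the ruby in chest 1 | the guide opened chest 2) = (3/10) / (2/5) = 3/4.

3/4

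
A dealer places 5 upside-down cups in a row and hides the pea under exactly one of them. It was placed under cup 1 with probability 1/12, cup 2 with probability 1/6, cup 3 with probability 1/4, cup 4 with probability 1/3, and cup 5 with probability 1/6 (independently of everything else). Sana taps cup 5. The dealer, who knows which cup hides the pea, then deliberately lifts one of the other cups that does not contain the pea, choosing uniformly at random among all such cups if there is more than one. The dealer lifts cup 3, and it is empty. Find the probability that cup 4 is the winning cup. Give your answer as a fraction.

8/17

Consider each possible location of the pea in turn.
If it is under cup 1 (prior 1/12): the dealer has 3 equally likely choices, so probability 1/3; weight (1/12)·(1/3) = 1/36.
If it is under cup 2 (prior 1/6): the dealer has 3 equally likely choices, so probability 1/3; weight (1/6)·(1/3) = 1/18.
If it is under cup 3 (prior 1/4): the dealer opened cup 3, so this case is ruled out; weight (1/4)·0 = 0.
If it is under cup 4 (prior 1/3): the dealer has 3 equally likely choices, so probability 1/3; weight (1/3)·(1/3) = 1/9.
If it is under cup 5 (prior 1/6): the dealer has 4 equally likely choices, so probability 1/4; weight (1/6)·(1/4) = 1/24.
The weights sum to 17/72.
So P(the pea under cup 4 | the dealer opened cup 3) = (1/9) / (17/72) = 8/17.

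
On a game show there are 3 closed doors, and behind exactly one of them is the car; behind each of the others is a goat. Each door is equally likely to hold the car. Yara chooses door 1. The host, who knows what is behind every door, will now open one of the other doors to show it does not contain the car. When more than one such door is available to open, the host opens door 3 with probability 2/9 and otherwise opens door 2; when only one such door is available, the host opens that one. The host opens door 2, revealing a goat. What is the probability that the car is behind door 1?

7/16

Apply Bayes' rule, conditioning on where the car actually is.
If it is behind door 1 (prior 1/3): door 3 is available but not opened, probability 7/9; weight (1/3)·(7/9) = 7/27.
If it is behind door 2 (prior 1/3): the host opened door 2, so this case is ruled out; weight (1/3)·0 = 0.
If it is behind door 3 (prior 1/3): only door 2 is available, probability 1; weight (1/3)·1 = 1/3.
The weights sum to 16/27.
So P(the car behind door 1 | the host opened door 2) = (7/27) / (16/27) = 7/16.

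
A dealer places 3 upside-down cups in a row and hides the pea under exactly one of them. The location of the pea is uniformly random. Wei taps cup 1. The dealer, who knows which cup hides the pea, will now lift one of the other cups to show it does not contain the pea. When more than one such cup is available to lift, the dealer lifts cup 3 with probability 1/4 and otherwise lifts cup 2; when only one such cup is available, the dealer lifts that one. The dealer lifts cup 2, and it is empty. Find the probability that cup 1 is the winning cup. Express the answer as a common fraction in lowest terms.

3/7

Consider each possible location of the pea in turn.
If it is under cup 1 (prior 1/3): cup 3 is available but not opened, probability 3/4; weight (1/3)·(3/4) = 1/4.
If it is under cup 2 (prior 1/3): the dealer opened cup 2, so this case is ruled out; weight (1/3)·0 = 0.
If it is under cup 3 (prior 1/3): only cup 2 is available, probability 1; weight (1/3)·1 = 1/3.
The weights sum to 7/12.
So P(the pea under cup 1 | the dealer opened cup 2) = (1/4) / (7/12) = 3/7.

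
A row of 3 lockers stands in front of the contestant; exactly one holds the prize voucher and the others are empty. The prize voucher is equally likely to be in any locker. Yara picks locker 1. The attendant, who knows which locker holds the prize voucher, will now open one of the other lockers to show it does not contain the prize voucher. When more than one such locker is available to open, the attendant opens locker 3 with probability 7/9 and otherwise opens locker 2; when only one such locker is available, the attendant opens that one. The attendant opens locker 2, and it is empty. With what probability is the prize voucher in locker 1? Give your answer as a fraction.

2/11

Apply Bayes' rule, conditioning on where the prize voucher actually is.
If it is in locker 1 (prior 1/3): locker 3 is available but not opened, probability 2/9; weight (1/3)·(2/9) = 2/27.
If it is in locker 2 (prior 1/3): the attendant opened locker 2, so this case is ruled out; weight (1/3)·0 = 0.
If it is in locker 3 (prior 1/3): only locker 2 is available, probability 1; weight (1/3)·1 = 1/3.
The weights sum to 11/27.
So P(the prize voucher in locker 1 | the attendant opened locker 2) = (2/27) / (11/27) = 2/11.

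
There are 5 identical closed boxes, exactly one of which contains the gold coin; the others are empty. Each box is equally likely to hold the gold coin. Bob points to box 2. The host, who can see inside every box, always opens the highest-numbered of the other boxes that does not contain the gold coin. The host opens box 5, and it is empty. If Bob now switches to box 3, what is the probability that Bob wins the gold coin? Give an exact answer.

Apply Bayes' rule, conditioning on where the gold coin actually is.
If it is in any of boxes 1, 2, 3, and 4 (prior 1/5 each): box 5 is the highest-numbered option available, probability 1; weight (1/5)·1 = 1/5 each.
If it is in box 5 (prior 1/5): the host opened box 5, so this case is ruled out; weight (1/5)·0 = 0.
The weights sum to 4/5.
So P(the gold coin in box 3 | the host opened box 5) = (1/5) / (4/5) = 1/4.

1/4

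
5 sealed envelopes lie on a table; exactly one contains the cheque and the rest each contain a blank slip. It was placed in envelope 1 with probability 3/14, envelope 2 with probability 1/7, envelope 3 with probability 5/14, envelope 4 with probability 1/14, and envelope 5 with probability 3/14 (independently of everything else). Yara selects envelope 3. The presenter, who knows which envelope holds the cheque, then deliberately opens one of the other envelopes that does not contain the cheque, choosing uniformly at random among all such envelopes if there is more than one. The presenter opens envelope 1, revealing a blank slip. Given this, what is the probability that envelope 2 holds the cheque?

Condition on the true location of the cheque.
If it is in envelope 1 (prior 3/14): the presenter opened envelope 1, so this case is ruled out; weight (3/14)·0 = 0.
If it is in envelope 2 (prior 1/7): the presenter has 3 equally likely choices, so probability 1/3; weight (1/7)·(1/3) = 1/21.
If it is in envelope 3 (prior 5/14): the presenter has 4 equally likely choices, so probability 1/4; weight (5/14)·(1/4) = 5/56.
If it is in envelope 4 (prior 1/14): the presenter has 3 equally likely choices, so probability 1/3; weight (1/14)·(1/3) = 1/42.
If it is in envelope 5 (prior 3/14): the presenter has 3 equally likely choices, so probability 1/3; weight (3/14)·(1/3) = 1/14.
The weights sum to 13/56.
So P(the cheque in envelope 2 | the presenter opened envelope 1) = (1/21) / (13/56) = 8/39.

8/39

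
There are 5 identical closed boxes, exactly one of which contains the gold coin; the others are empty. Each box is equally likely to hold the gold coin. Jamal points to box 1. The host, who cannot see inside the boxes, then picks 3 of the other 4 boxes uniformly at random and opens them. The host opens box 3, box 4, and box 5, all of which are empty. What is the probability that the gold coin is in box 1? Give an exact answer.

Because the host chose which boxes to open without knowing where the gold coin is, the choice is independent of the prize location. Learning that none of the 3 opened boxes holds the gold coin simply rules out those 3 locations and leaves the remaining 2 boxes still equally likely by symmetry.
So P(the gold coin in box 1) = 1/2.

1/2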